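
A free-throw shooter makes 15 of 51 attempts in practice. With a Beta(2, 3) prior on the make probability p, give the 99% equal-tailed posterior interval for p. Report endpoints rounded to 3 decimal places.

[0.162, 0.471]

Posterior: Beta(2+15, 3+36) = Beta(17, 39).
Equal-tailed 99% interval: the 0.005 and 0.995 quantiles of Beta(17, 39).
Posterior mean ≈ 0.304, SD ≈ 0.061; a Normal approximation gives roughly [0.147, 0.460].
Exact: F⁻¹(0.005) = 0.162; F⁻¹(0.995) = 0.471.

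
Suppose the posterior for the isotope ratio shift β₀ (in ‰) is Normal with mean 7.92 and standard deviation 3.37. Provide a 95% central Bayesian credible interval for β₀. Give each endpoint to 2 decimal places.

The posterior is symmetric, so the 95% equal-tailed interval is β₀ = 7.92 ± z·3.37 with z = 1.960.
Half-width: 1.960 × 3.37 = 6.61.
7.92 − 6.61 = 1.31; 7.92 + 6.61 = 14.53.

[1.31, 14.53]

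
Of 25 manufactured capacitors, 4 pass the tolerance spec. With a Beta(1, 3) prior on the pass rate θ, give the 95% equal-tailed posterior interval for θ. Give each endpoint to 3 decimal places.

Posterior: Beta(1+4, 3+21) = Beta(5, 24).
Equal-tailed 95% interval: the 0.025 and 0.975 quantiles of Beta(5, 24).
Posterior mean ≈ 0.172, SD ≈ 0.069; a Normal approximation gives roughly [0.037, 0.308].
Exact: F⁻¹(0.025) = 0.061; F⁻¹(0.975) = 0.327.

[0.061, 0.327]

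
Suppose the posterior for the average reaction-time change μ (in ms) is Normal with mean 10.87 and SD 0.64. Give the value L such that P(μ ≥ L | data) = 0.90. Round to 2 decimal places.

10.05

Need L with P(μ ≥ L) = 0.90: L = 10.87 − z_{0.1}·0.64.
z = 1.282; L = 10.87 − 1.282 × 0.64 = 10.05.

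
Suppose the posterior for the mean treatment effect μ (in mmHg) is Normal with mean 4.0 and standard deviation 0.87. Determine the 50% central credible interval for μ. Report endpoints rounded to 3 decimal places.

The posterior is symmetric, so the 50% equal-tailed interval is μ = 4.0 ± z·0.87 with z = 0.674.
Half-width: 0.674 × 0.87 = 0.587.
4.0 − 0.587 = 3.413; 4.0 + 0.587 = 4.587.

[3.413, 4.587]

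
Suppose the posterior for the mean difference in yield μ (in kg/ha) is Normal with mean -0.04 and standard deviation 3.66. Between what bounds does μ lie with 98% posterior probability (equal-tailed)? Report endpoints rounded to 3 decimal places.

[-8.554, 8.474]

The posterior is symmetric, so the 98% equal-tailed interval is μ = -0.04 ± z·3.66 with z = 2.326.
Half-width: 2.326 × 3.66 = 8.514.
-0.04 − 8.514 = -8.554; -0.04 + 8.514 = 8.474.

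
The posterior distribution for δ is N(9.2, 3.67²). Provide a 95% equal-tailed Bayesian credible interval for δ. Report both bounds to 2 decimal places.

The posterior is symmetric, so the 95% equal-tailed interval is δ = 9.2 ± z·3.67 with z = 1.960.
Half-width: 1.960 × 3.67 = 7.19.
9.2 − 7.19 = 2.01; 9.2 + 7.19 = 16.39.

[2.01, 16.39]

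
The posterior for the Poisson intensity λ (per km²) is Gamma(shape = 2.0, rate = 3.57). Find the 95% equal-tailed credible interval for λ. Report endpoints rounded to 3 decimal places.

Posterior: Gamma(shape 2.0, rate 3.57).
Equal-tailed 95% interval: Gamma(2.0, 3.57) quantiles at 0.025 and 0.975.
Posterior mean ≈ 0.560, SD ≈ 0.396; a Normal approximation gives roughly [-0.216, 1.337].
Exact: lower = 0.068; upper = 1.561.

[0.068, 1.561]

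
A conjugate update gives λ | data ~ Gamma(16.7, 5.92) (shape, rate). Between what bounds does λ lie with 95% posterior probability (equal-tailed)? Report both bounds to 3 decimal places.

Posterior: Gamma(shape 16.7, rate 5.92).
Equal-tailed 95% interval: Gamma(16.7, 5.92) quantiles at 0.025 and 0.975.
Posterior mean ≈ 2.821, SD ≈ 0.690; a Normal approximation gives roughly [1.468, 4.174].
Exact: lower = 1.634; upper = 4.326.

[1.634, 4.326]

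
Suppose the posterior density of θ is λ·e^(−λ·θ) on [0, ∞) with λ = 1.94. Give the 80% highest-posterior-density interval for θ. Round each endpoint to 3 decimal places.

The exponential density is strictly decreasing on [0, ∞), so the HPD interval is anchored at 0: [0, q] with P(θ ≤ q) = 0.80.
q = −ln(1 − 0.80) / 1.94 = 1.6094 / 1.94 = 0.830.

[0.000, 0.830]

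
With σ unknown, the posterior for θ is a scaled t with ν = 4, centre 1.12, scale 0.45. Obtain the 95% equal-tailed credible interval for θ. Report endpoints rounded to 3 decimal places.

[-0.129, 2.369]

The t_4 distribution is symmetric; the 95% interval is 1.12 ± t·0.45 with t_{0.975,4} = 2.776.
Half-width: 2.776 × 0.45 = 1.249.
1.12 − 1.249 = -0.129; 1.12 + 1.249 = 2.369.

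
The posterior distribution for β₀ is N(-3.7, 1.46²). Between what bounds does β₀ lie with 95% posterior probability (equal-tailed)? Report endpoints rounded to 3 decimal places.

[-6.562, -0.838]

The posterior is symmetric, so the 95% equal-tailed interval is β₀ = -3.7 ± z·1.46 with z = 1.960.
Half-width: 1.960 × 1.46 = 2.862.
-3.7 − 2.862 = -6.562; -3.7 + 2.862 = -0.838.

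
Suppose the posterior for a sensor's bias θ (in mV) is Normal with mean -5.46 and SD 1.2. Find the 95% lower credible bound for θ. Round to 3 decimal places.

Need L with P(θ ≥ L) = 0.95: L = -5.46 − z_{0.05}·1.2.
z = 1.645; L = -5.46 − 1.645 × 1.2 = -7.434.

-7.434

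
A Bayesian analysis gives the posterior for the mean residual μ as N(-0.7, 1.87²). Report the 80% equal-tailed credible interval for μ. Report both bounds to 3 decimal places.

The posterior is symmetric, so the 80% equal-tailed interval is μ = -0.7 ± z·1.87 with z = 1.282.
Half-width: 1.282 × 1.87 = 2.397.
-0.7 − 2.397 = -3.097; -0.7 + 2.397 = 1.697.

[-3.097, 1.697]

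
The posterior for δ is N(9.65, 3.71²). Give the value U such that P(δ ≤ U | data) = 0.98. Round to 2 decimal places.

17.27

Need U with P(δ ≤ U) = 0.98: U = 9.65 + z_{0.02}·3.71.
z = 2.054; U = 9.65 + 2.054 × 3.71 = 17.27.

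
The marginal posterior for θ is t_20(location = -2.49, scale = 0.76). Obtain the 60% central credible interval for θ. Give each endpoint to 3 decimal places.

[-3.144, -1.836]

The t_20 distribution is symmetric; the 60% interval is -2.49 ± t·0.76 with t_{0.8,20} = 0.860.
Half-width: 0.860 × 0.76 = 0.654.
-2.49 − 0.654 = -3.144; -2.49 + 0.654 = -1.836.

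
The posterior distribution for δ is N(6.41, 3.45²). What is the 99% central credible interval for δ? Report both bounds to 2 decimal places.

[-2.48, 15.30]

The posterior is symmetric, so the 99% equal-tailed interval is δ = 6.41 ± z·3.45 with z = 2.576.
Half-width: 2.576 × 3.45 = 8.89.
6.41 − 8.89 = -2.48; 6.41 + 8.89 = 15.30.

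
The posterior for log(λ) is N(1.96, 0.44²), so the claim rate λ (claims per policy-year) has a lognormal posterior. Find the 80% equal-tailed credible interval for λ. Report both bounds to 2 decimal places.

[4.04, 12.48]

On the log scale the 80% interval is 1.96 ± 1.282 × 0.44 = [1.3961, 2.5239].
Exponentiate: [e^1.3961, e^2.5239] = [4.04, 12.48].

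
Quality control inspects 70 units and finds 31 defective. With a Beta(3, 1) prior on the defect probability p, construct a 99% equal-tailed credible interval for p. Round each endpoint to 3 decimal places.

Posterior: Beta(3+31, 1+39) = Beta(34, 40).
Equal-tailed 99% interval: the 0.005 and 0.995 quantiles of Beta(34, 40).
Posterior mean ≈ 0.459, SD ≈ 0.058; a Normal approximation gives roughly [0.311, 0.608].
Exact: F⁻¹(0.005) = 0.315; F⁻¹(0.995) = 0.608.

[0.315, 0.608]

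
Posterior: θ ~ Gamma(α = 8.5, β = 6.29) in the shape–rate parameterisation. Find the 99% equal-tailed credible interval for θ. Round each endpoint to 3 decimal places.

[0.453, 2.839]

Posterior: Gamma(shape 8.5, rate 6.29).
Equal-tailed 99% interval: Gamma(8.5, 6.29) quantiles at 0.005 and 0.995.
Posterior mean ≈ 1.351, SD ≈ 0.464; a Normal approximation gives roughly [0.157, 2.545].
Exact: lower = 0.453; upper = 2.839.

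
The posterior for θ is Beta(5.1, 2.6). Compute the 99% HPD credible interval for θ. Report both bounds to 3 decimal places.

The posterior is unimodal and skewed, so the HPD interval has equal density at both endpoints and is the shortest 99% interval.
Solving f(0.254) = f(0.976) with F(0.976) − F(0.254) = 0.99 gives [0.254, 0.976].
For comparison, the equal-tailed interval is [0.227, 0.961]; the HPD is narrower and shifted toward the mode.

[0.254, 0.976]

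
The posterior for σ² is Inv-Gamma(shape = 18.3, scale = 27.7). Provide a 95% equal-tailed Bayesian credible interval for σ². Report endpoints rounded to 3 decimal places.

Inverse-Gamma(18.3, 27.7) quantiles: F⁻¹(0.025) and F⁻¹(0.975).
Equivalently, 1/σ² ~ Gamma(18.3, rate = 27.7); invert its 0.975 and 0.025 quantiles.
Posterior mean ≈ 1.601, SD ≈ 0.397; a Normal approximation gives roughly [0.824, 2.378].
Exact: lower = 1.004; upper = 2.542.

[1.004, 2.542]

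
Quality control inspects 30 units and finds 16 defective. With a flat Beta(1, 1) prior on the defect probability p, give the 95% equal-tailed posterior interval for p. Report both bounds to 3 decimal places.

[0.360, 0.698]

Posterior: Beta(1+16, 1+14) = Beta(17, 15).
Equal-tailed 95% interval: the 0.025 and 0.975 quantiles of Beta(17, 15).
Posterior mean ≈ 0.531, SD ≈ 0.087; a Normal approximation gives roughly [0.361, 0.702].
Exact: F⁻¹(0.025) = 0.360; F⁻¹(0.975) = 0.698.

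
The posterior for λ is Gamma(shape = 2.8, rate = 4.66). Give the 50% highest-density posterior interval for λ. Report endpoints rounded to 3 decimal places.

The posterior is unimodal and skewed, so the HPD interval has equal density at both endpoints and is the shortest 50% interval.
Solving f(0.217) = f(0.627) with F(0.627) − F(0.217) = 0.50 gives [0.217, 0.627].
For comparison, the equal-tailed interval is [0.337, 0.789]; the HPD is narrower and shifted toward the mode.

[0.217, 0.627]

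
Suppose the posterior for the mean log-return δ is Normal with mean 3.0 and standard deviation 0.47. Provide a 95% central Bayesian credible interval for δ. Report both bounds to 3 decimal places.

[2.079, 3.921]

The posterior is symmetric, so the 95% equal-tailed interval is δ = 3.0 ± z·0.47 with z = 1.960.
Half-width: 1.960 × 0.47 = 0.921.
3.0 − 0.921 = 2.079; 3.0 + 0.921 = 3.921.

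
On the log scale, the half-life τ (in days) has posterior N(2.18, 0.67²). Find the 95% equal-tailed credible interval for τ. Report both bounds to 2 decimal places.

[2.38, 32.89]

On the log scale the 95% interval is 2.18 ± 1.960 × 0.67 = [0.8668, 3.4932].
Exponentiate: [e^0.8668, e^3.4932] = [2.38, 32.89].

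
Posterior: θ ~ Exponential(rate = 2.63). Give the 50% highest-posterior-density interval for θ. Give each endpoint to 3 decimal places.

[0.000, 0.264]

The exponential density is strictly decreasing on [0, ∞), so the HPD interval is anchored at 0: [0, q] with P(θ ≤ q) = 0.50.
q = −ln(1 − 0.50) / 2.63 = 0.6931 / 2.63 = 0.264.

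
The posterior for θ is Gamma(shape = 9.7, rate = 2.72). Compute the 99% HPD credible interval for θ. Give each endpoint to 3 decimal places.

The posterior is unimodal and skewed, so the HPD interval has equal density at both endpoints and is the shortest 99% interval.
Solving f(1.139) = f(6.901) with F(6.901) − F(1.139) = 0.99 gives [1.139, 6.901].
For comparison, the equal-tailed interval is [1.301, 7.197]; the HPD is narrower and shifted toward the mode.

[1.139, 6.901]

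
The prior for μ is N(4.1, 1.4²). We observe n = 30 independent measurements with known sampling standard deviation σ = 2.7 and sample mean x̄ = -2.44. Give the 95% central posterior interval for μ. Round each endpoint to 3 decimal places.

Posterior precision = 1/1.4² + 30/2.7² = 0.5102 + 4.1152 = 4.6254, so posterior SD = 0.4650.
Posterior mean = (4.1/1.4² + 30·-2.44/2.7²) / 4.6254 = -1.7186.
Interval: -1.7186 ± 1.960 × 0.4650 → [-2.630, -0.807].

[-2.630, -0.807]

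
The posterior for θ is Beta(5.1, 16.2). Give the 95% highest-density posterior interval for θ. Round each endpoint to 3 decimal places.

[0.075, 0.417]

The posterior is unimodal and skewed, so the HPD interval has equal density at both endpoints and is the shortest 95% interval.
Solving f(0.075) = f(0.417) with F(0.417) − F(0.075) = 0.95 gives [0.075, 0.417].
For comparison, the equal-tailed interval is [0.088, 0.437]; the HPD is narrower and shifted toward the mode.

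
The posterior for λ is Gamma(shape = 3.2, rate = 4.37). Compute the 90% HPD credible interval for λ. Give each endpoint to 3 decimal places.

[0.122, 1.322]

The posterior is unimodal and skewed, so the HPD interval has equal density at both endpoints and is the shortest 90% interval.
Solving f(0.122) = f(1.322) with F(1.322) − F(0.122) = 0.90 gives [0.122, 1.322].
For comparison, the equal-tailed interval is [0.211, 1.509]; the HPD is narrower and shifted toward the mode.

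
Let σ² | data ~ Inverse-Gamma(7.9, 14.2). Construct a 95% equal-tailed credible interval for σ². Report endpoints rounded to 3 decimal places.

[0.994, 4.190]

Inverse-Gamma(7.9, 14.2) quantiles: F⁻¹(0.025) and F⁻¹(0.975).
Equivalently, 1/σ² ~ Gamma(7.9, rate = 14.2); invert its 0.975 and 0.025 quantiles.
Posterior mean ≈ 2.058, SD ≈ 0.847; a Normal approximation gives roughly [0.397, 3.719].
Exact: lower = 0.994; upper = 4.190.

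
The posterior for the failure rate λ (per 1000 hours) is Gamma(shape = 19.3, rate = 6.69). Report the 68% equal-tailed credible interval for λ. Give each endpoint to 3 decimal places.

[2.237, 3.532]

Posterior: Gamma(shape 19.3, rate 6.69).
Equal-tailed 68% interval: Gamma(19.3, 6.69) quantiles at 0.16 and 0.84.
Posterior mean ≈ 2.885, SD ≈ 0.657; a Normal approximation gives roughly [2.232, 3.538].
Exact: lower = 2.237; upper = 3.532.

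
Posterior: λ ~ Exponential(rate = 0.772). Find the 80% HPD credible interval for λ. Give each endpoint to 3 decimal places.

[0.000, 2.085]

The exponential density is strictly decreasing on [0, ∞), so the HPD interval is anchored at 0: [0, q] with P(λ ≤ q) = 0.80.
q = −ln(1 − 0.80) / 0.772 = 1.6094 / 0.772 = 2.085.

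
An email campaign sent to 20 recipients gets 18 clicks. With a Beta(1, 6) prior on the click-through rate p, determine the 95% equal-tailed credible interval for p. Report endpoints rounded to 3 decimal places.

[0.522, 0.857]

Posterior: Beta(1+18, 6+2) = Beta(19, 8).
Equal-tailed 95% interval: the 0.025 and 0.975 quantiles of Beta(19, 8).
Posterior mean ≈ 0.704, SD ≈ 0.086; a Normal approximation gives roughly [0.535, 0.873].
Exact: F⁻¹(0.025) = 0.522; F⁻¹(0.975) = 0.857.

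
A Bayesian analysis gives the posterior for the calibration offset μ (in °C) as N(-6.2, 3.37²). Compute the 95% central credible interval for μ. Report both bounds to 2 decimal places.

[-12.81, 0.41]

The posterior is symmetric, so the 95% equal-tailed interval is μ = -6.2 ± z·3.37 with z = 1.960.
Half-width: 1.960 × 3.37 = 6.61.
-6.2 − 6.61 = -12.81; -6.2 + 6.61 = 0.41.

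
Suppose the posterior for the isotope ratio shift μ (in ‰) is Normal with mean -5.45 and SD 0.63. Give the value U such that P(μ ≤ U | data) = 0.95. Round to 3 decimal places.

Need U with P(μ ≤ U) = 0.95: U = -5.45 + z_{0.05}·0.63.
z = 1.645; U = -5.45 + 1.645 × 0.63 = -4.414.

-4.414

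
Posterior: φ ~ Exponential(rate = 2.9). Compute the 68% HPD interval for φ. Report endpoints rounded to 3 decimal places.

The exponential density is strictly decreasing on [0, ∞), so the HPD interval is anchored at 0: [0, q] with P(φ ≤ q) = 0.68.
q = −ln(1 − 0.68) / 2.9 = 1.1394 / 2.9 = 0.393.

[0.000, 0.393]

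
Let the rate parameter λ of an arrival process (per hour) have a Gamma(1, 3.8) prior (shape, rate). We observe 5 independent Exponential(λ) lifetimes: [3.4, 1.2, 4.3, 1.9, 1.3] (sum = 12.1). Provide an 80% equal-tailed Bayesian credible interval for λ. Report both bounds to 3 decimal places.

Posterior: Gamma(1+5, 3.8+12.1) = Gamma(6, 15.9) (shape, rate).
Equal-tailed 80% interval: Gamma(6, 15.9) quantiles at 0.1 and 0.9.
Posterior mean ≈ 0.377, SD ≈ 0.154; a Normal approximation gives roughly [0.180, 0.575].
Exact: lower = 0.198; upper = 0.583.

[0.198, 0.583]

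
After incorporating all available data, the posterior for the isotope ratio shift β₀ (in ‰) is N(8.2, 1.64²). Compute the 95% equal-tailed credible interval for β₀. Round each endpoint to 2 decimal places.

[4.99, 11.41]

The posterior is symmetric, so the 95% equal-tailed interval is β₀ = 8.2 ± z·1.64 with z = 1.960.
Half-width: 1.960 × 1.64 = 3.21.
8.2 − 3.21 = 4.99; 8.2 + 3.21 = 11.41.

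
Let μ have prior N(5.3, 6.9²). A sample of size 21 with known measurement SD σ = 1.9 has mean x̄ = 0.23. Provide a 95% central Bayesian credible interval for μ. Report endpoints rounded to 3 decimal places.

Posterior precision = 1/6.9² + 21/1.9² = 0.0210 + 5.8172 = 5.8382, so posterior SD = 0.4139.
Posterior mean = (5.3/6.9² + 21·0.23/1.9²) / 5.8382 = 0.2482.
Interval: 0.2482 ± 1.960 × 0.4139 → [-0.563, 1.059].

[-0.563, 1.059]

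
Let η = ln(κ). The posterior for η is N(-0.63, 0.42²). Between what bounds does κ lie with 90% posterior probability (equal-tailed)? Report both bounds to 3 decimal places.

On the log scale the 90% interval is -0.63 ± 1.645 × 0.42 = [-1.3208, 0.0608].
Exponentiate: [e^-1.3208, e^0.0608] = [0.267, 1.063].

[0.267, 1.063]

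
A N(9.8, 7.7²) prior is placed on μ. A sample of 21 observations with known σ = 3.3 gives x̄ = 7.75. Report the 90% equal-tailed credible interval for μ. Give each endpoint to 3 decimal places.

Posterior precision = 1/7.7² + 21/3.3² = 0.0169 + 1.9284 = 1.9452, so posterior SD = 0.7170.
Posterior mean = (9.8/7.7² + 21·7.75/3.3²) / 1.9452 = 7.7678.
Interval: 7.7678 ± 1.645 × 0.7170 → [6.588, 8.947].

[6.588, 8.947]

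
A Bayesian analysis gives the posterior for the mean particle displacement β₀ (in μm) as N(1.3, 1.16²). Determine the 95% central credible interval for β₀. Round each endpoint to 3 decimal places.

The posterior is symmetric, so the 95% equal-tailed interval is β₀ = 1.3 ± z·1.16 with z = 1.960.
Half-width: 1.960 × 1.16 = 2.274.
1.3 − 2.274 = -0.974; 1.3 + 2.274 = 3.574.

[-0.974, 3.574]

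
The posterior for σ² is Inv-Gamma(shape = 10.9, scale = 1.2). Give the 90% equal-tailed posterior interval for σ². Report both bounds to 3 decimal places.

[0.071, 0.197]

Inverse-Gamma(10.9, 1.2) quantiles: F⁻¹(0.05) and F⁻¹(0.95).
Equivalently, 1/σ² ~ Gamma(10.9, rate = 1.2); invert its 0.95 and 0.05 quantiles.
Posterior mean ≈ 0.121, SD ≈ 0.041; a Normal approximation gives roughly [0.054, 0.188].
Exact: lower = 0.071; upper = 0.197.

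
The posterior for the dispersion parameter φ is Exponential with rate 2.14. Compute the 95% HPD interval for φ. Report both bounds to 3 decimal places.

The exponential density is strictly decreasing on [0, ∞), so the HPD interval is anchored at 0: [0, q] with P(φ ≤ q) = 0.95.
q = −ln(1 − 0.95) / 2.14 = 2.9957 / 2.14 = 1.400.

[0.000, 1.400]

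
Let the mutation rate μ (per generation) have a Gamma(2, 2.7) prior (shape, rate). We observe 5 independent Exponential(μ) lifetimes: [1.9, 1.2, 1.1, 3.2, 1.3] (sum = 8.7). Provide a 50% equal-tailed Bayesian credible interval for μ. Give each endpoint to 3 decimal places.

[0.446, 0.751]

Posterior: Gamma(2+5, 2.7+8.7) = Gamma(7, 11.4) (shape, rate).
Equal-tailed 50% interval: Gamma(7, 11.4) quantiles at 0.25 and 0.75.
Posterior mean ≈ 0.614, SD ≈ 0.232; a Normal approximation gives roughly [0.457, 0.771].
Exact: lower = 0.446; upper = 0.751.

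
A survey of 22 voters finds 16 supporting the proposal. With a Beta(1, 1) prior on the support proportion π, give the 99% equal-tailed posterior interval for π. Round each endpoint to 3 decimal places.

Posterior: Beta(1+16, 1+6) = Beta(17, 7).
Equal-tailed 99% interval: the 0.005 and 0.995 quantiles of Beta(17, 7).
Posterior mean ≈ 0.708, SD ≈ 0.091; a Normal approximation gives roughly [0.474, 0.942].
Exact: F⁻¹(0.005) = 0.452; F⁻¹(0.995) = 0.903.

[0.452, 0.903]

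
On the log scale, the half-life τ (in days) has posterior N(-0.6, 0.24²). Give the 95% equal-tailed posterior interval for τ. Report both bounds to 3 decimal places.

On the log scale the 95% interval is -0.6 ± 1.960 × 0.24 = [-1.0704, -0.1296].
Exponentiate: [e^-1.0704, e^-0.1296] = [0.343, 0.878].

[0.343, 0.878]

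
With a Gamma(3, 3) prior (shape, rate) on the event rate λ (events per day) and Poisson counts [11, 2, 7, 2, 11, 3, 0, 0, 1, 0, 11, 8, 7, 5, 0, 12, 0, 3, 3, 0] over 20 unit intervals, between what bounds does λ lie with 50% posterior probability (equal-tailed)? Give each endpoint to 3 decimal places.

[3.586, 4.138]

Posterior: Gamma(3+86, 3+20) = Gamma(89, 23) (shape, rate).
Equal-tailed 50% interval: Gamma(89, 23) quantiles at 0.25 and 0.75.
Posterior mean ≈ 3.870, SD ≈ 0.410; a Normal approximation gives roughly [3.593, 4.146].
Exact: lower = 3.586; upper = 4.138.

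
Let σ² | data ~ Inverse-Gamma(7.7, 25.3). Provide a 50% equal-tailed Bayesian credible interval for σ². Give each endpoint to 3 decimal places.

Inverse-Gamma(7.7, 25.3) quantiles: F⁻¹(0.25) and F⁻¹(0.75).
Equivalently, 1/σ² ~ Gamma(7.7, rate = 25.3); invert its 0.75 and 0.25 quantiles.
Posterior mean ≈ 3.776, SD ≈ 1.582; a Normal approximation gives roughly [2.709, 4.843].
Exact: lower = 2.707; upper = 4.444.

[2.707, 4.444]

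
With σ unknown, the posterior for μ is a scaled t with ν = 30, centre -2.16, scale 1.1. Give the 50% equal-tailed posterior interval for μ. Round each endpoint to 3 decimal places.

[-2.911, -1.409]

The t_30 distribution is symmetric; the 50% interval is -2.16 ± t·1.1 with t_{0.75,30} = 0.683.
Half-width: 0.683 × 1.1 = 0.751.
-2.16 − 0.751 = -2.911; -2.16 + 0.751 = -1.409.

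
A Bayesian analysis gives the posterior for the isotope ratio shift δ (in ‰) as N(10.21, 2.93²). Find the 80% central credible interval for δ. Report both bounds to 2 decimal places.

The posterior is symmetric, so the 80% equal-tailed interval is δ = 10.21 ± z·2.93 with z = 1.282.
Half-width: 1.282 × 2.93 = 3.75.
10.21 − 3.75 = 6.46; 10.21 + 3.75 = 13.96.

[6.46, 13.96]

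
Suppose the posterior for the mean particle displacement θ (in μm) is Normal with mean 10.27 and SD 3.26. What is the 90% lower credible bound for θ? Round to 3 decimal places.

6.092

Need L with P(θ ≥ L) = 0.90: L = 10.27 − z_{0.1}·3.26.
z = 1.282; L = 10.27 − 1.282 × 3.26 = 6.092.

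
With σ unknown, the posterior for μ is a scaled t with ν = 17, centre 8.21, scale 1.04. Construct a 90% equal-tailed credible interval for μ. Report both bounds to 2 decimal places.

[6.40, 10.02]

The t_17 distribution is symmetric; the 90% interval is 8.21 ± t·1.04 with t_{0.95,17} = 1.740.
Half-width: 1.740 × 1.04 = 1.81.
8.21 − 1.81 = 6.40; 8.21 + 1.81 = 10.02.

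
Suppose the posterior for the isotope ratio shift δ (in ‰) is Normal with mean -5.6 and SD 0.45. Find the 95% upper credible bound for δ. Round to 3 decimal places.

-4.860

Need U with P(δ ≤ U) = 0.95: U = -5.6 + z_{0.05}·0.45.
z = 1.645; U = -5.6 + 1.645 × 0.45 = -4.860.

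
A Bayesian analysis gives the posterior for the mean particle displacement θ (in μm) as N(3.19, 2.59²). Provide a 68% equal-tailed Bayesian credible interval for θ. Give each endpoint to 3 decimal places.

[0.614, 5.766]

The posterior is symmetric, so the 68% equal-tailed interval is θ = 3.19 ± z·2.59 with z = 0.994.
Half-width: 0.994 × 2.59 = 2.576.
3.19 − 2.576 = 0.614; 3.19 + 2.576 = 5.766.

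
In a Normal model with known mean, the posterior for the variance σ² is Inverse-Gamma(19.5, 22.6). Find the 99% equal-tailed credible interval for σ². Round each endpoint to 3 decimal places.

Inverse-Gamma(19.5, 22.6) quantiles: F⁻¹(0.005) and F⁻¹(0.995).
Equivalently, 1/σ² ~ Gamma(19.5, rate = 22.6); invert its 0.995 and 0.005 quantiles.
Posterior mean ≈ 1.222, SD ≈ 0.292; a Normal approximation gives roughly [0.469, 1.974].
Exact: lower = 0.690; upper = 2.260.

[0.690, 2.260]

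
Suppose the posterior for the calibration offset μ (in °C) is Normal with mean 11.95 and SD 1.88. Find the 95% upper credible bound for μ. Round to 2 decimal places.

Need U with P(μ ≤ U) = 0.95: U = 11.95 + z_{0.05}·1.88.
z = 1.645; U = 11.95 + 1.645 × 1.88 = 15.04.

15.04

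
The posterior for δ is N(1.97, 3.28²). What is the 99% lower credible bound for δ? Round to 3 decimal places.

-5.660

Need L with P(δ ≥ L) = 0.99: L = 1.97 − z_{0.01}·3.28.
z = 2.326; L = 1.97 − 2.326 × 3.28 = -5.660.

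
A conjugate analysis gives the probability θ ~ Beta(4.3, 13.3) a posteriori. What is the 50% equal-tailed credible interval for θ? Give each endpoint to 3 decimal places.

Posterior: Beta(4.3, 13.3).
Equal-tailed 50% interval: the 0.25 and 0.75 quantiles of Beta(4.3, 13.3).
Posterior mean ≈ 0.244, SD ≈ 0.100; a Normal approximation gives roughly [0.177, 0.312].
Exact: F⁻¹(0.25) = 0.171; F⁻¹(0.75) = 0.308.

[0.171, 0.308]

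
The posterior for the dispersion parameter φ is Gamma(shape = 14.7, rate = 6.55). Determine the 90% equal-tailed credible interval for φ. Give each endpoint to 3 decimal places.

Posterior: Gamma(shape 14.7, rate 6.55).
Equal-tailed 90% interval: Gamma(14.7, 6.55) quantiles at 0.05 and 0.95.
Posterior mean ≈ 2.244, SD ≈ 0.585; a Normal approximation gives roughly [1.281, 3.207].
Exact: lower = 1.376; upper = 3.286.

[1.376, 3.286]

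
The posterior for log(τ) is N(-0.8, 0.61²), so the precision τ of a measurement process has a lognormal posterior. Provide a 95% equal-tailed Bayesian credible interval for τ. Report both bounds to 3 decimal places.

On the log scale the 95% interval is -0.8 ± 1.960 × 0.61 = [-1.9956, 0.3956].
Exponentiate: [e^-1.9956, e^0.3956] = [0.136, 1.485].

[0.136, 1.485]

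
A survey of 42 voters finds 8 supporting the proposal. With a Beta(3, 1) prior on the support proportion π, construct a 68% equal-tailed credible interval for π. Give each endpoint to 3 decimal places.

[0.177, 0.301]

Posterior: Beta(3+8, 1+34) = Beta(11, 35).
Equal-tailed 68% interval: the 0.16 and 0.84 quantiles of Beta(11, 35).
Posterior mean ≈ 0.239, SD ≈ 0.062; a Normal approximation gives roughly [0.177, 0.301].
Exact: F⁻¹(0.16) = 0.177; F⁻¹(0.84) = 0.301.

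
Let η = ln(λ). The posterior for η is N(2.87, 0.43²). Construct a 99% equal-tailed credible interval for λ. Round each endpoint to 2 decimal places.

[5.83, 53.39]

On the log scale the 99% interval is 2.87 ± 2.576 × 0.43 = [1.7624, 3.9776].
Exponentiate: [e^1.7624, e^3.9776] = [5.83, 53.39].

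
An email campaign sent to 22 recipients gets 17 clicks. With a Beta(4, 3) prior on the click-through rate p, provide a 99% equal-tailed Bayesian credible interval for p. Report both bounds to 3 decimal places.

Posterior: Beta(4+17, 3+5) = Beta(21, 8).
Equal-tailed 99% interval: the 0.005 and 0.995 quantiles of Beta(21, 8).
Posterior mean ≈ 0.724, SD ≈ 0.082; a Normal approximation gives roughly [0.514, 0.934].
Exact: F⁻¹(0.005) = 0.492; F⁻¹(0.995) = 0.900.

[0.492, 0.900]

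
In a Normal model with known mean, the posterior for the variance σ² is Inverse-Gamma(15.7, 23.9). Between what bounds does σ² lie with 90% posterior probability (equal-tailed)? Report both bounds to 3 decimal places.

[1.051, 2.439]

Inverse-Gamma(15.7, 23.9) quantiles: F⁻¹(0.05) and F⁻¹(0.95).
Equivalently, 1/σ² ~ Gamma(15.7, rate = 23.9); invert its 0.95 and 0.05 quantiles.
Posterior mean ≈ 1.626, SD ≈ 0.439; a Normal approximation gives roughly [0.903, 2.348].
Exact: lower = 1.051; upper = 2.439.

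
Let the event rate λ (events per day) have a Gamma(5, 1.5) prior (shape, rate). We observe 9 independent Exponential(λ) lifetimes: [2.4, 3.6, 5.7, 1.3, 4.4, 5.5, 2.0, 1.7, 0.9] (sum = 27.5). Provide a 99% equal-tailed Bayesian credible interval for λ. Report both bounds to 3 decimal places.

[0.215, 0.879]

Posterior: Gamma(5+9, 1.5+27.5) = Gamma(14, 29.0) (shape, rate).
Equal-tailed 99% interval: Gamma(14, 29.0) quantiles at 0.005 and 0.995.
Posterior mean ≈ 0.483, SD ≈ 0.129; a Normal approximation gives roughly [0.150, 0.815].
Exact: lower = 0.215; upper = 0.879.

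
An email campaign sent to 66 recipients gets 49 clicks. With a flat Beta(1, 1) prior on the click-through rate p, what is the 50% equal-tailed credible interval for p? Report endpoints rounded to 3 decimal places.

Posterior: Beta(1+49, 1+17) = Beta(50, 18).
Equal-tailed 50% interval: the 0.25 and 0.75 quantiles of Beta(50, 18).
Posterior mean ≈ 0.735, SD ≈ 0.053; a Normal approximation gives roughly [0.699, 0.771].
Exact: F⁻¹(0.25) = 0.700; F⁻¹(0.75) = 0.773.

[0.700, 0.773]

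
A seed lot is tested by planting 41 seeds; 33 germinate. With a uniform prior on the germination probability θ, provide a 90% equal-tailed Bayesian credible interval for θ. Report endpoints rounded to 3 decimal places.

Posterior: Beta(1+33, 1+8) = Beta(34, 9).
Equal-tailed 90% interval: the 0.05 and 0.95 quantiles of Beta(34, 9).
Posterior mean ≈ 0.791, SD ≈ 0.061; a Normal approximation gives roughly [0.690, 0.892].
Exact: F⁻¹(0.05) = 0.682; F⁻¹(0.95) = 0.883.

[0.682, 0.883]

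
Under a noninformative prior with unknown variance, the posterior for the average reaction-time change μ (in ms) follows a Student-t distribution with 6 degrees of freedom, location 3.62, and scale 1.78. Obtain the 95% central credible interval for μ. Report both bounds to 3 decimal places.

The t_6 distribution is symmetric; the 95% interval is 3.62 ± t·1.78 with t_{0.975,6} = 2.447.
Half-width: 2.447 × 1.78 = 4.356.
3.62 − 4.356 = -0.736; 3.62 + 4.356 = 7.976.

[-0.736, 7.976]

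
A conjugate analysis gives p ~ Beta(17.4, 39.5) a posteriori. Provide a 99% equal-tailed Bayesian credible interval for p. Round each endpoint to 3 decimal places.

[0.165, 0.472]

Posterior: Beta(17.4, 39.5).
Equal-tailed 99% interval: the 0.005 and 0.995 quantiles of Beta(17.4, 39.5).
Posterior mean ≈ 0.306, SD ≈ 0.061; a Normal approximation gives roughly [0.150, 0.462].
Exact: F⁻¹(0.005) = 0.165; F⁻¹(0.995) = 0.472.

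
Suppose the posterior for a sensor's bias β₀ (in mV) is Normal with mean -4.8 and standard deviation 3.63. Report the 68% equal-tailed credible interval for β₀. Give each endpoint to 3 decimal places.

[-8.410, -1.190]

The posterior is symmetric, so the 68% equal-tailed interval is β₀ = -4.8 ± z·3.63 with z = 0.994.
Half-width: 0.994 × 3.63 = 3.610.
-4.8 − 3.610 = -8.410; -4.8 + 3.610 = -1.190.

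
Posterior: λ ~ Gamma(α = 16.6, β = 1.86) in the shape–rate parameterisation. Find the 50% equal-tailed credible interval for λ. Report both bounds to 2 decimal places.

[7.37, 10.29]

Posterior: Gamma(shape 16.6, rate 1.86).
Equal-tailed 50% interval: Gamma(16.6, 1.86) quantiles at 0.25 and 0.75.
Posterior mean ≈ 8.92, SD ≈ 2.19; a Normal approximation gives roughly [7.45, 10.40].
Exact: lower = 7.37; upper = 10.29.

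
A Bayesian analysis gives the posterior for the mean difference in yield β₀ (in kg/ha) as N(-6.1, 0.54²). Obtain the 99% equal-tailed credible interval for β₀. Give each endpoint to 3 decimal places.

The posterior is symmetric, so the 99% equal-tailed interval is β₀ = -6.1 ± z·0.54 with z = 2.576.
Half-width: 2.576 × 0.54 = 1.391.
-6.1 − 1.391 = -7.491; -6.1 + 1.391 = -4.709.

[-7.491, -4.709]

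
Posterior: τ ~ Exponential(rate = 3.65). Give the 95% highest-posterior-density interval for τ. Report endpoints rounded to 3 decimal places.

The exponential density is strictly decreasing on [0, ∞), so the HPD interval is anchored at 0: [0, q] with P(τ ≤ q) = 0.95.
q = −ln(1 − 0.95) / 3.65 = 2.9957 / 3.65 = 0.821.

[0.000, 0.821]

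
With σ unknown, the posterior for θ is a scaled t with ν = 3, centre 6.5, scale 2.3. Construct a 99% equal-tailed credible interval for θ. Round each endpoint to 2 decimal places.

The t_3 distribution is symmetric; the 99% interval is 6.5 ± t·2.3 with t_{0.995,3} = 5.841.
Half-width: 5.841 × 2.3 = 13.43.
6.5 − 13.43 = -6.93; 6.5 + 13.43 = 19.93.

[-6.93, 19.93]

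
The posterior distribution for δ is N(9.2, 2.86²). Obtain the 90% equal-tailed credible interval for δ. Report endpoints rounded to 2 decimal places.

The posterior is symmetric, so the 90% equal-tailed interval is δ = 9.2 ± z·2.86 with z = 1.645.
Half-width: 1.645 × 2.86 = 4.70.
9.2 − 4.70 = 4.50; 9.2 + 4.70 = 13.90.

[4.50, 13.90]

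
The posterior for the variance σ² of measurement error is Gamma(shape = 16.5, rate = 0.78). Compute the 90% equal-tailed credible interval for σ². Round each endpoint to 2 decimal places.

[13.38, 30.38]

Posterior: Gamma(shape 16.5, rate 0.78).
Equal-tailed 90% interval: Gamma(16.5, 0.78) quantiles at 0.05 and 0.95.
Posterior mean ≈ 21.15, SD ≈ 5.21; a Normal approximation gives roughly [12.59, 29.72].
Exact: lower = 13.38; upper = 30.38.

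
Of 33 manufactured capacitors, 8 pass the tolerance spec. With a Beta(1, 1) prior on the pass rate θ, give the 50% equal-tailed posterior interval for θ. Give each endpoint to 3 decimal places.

[0.205, 0.304]

Posterior: Beta(1+8, 1+25) = Beta(9, 26).
Equal-tailed 50% interval: the 0.25 and 0.75 quantiles of Beta(9, 26).
Posterior mean ≈ 0.257, SD ≈ 0.073; a Normal approximation gives roughly [0.208, 0.306].
Exact: F⁻¹(0.25) = 0.205; F⁻¹(0.75) = 0.304.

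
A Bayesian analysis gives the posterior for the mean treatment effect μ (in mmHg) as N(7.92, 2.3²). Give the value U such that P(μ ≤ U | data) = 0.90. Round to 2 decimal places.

10.87

Need U with P(μ ≤ U) = 0.90: U = 7.92 + z_{0.1}·2.3.
z = 1.282; U = 7.92 + 1.282 × 2.3 = 10.87.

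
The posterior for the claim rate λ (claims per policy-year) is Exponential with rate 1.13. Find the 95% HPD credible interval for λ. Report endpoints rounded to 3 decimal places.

The exponential density is strictly decreasing on [0, ∞), so the HPD interval is anchored at 0: [0, q] with P(λ ≤ q) = 0.95.
q = −ln(1 − 0.95) / 1.13 = 2.9957 / 1.13 = 2.651.

[0.000, 2.651]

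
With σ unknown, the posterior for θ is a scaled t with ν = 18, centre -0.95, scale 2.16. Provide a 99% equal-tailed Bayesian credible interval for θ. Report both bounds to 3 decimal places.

The t_18 distribution is symmetric; the 99% interval is -0.95 ± t·2.16 with t_{0.995,18} = 2.878.
Half-width: 2.878 × 2.16 = 6.217.
-0.95 − 6.217 = -7.167; -0.95 + 6.217 = 5.267.

[-7.167, 5.267]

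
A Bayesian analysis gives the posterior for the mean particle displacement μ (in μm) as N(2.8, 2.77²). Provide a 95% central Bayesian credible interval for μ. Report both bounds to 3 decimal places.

[-2.629, 8.229]

The posterior is symmetric, so the 95% equal-tailed interval is μ = 2.8 ± z·2.77 with z = 1.960.
Half-width: 1.960 × 2.77 = 5.429.
2.8 − 5.429 = -2.629; 2.8 + 5.429 = 8.229.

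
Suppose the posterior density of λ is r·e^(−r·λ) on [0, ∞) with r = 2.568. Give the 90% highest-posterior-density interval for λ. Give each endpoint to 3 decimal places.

The exponential density is strictly decreasing on [0, ∞), so the HPD interval is anchored at 0: [0, q] with P(λ ≤ q) = 0.90.
q = −ln(1 − 0.90) / 2.568 = 2.3026 / 2.568 = 0.897.

[0.000, 0.897]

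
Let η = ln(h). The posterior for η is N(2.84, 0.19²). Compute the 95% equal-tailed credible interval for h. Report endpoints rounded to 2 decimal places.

On the log scale the 95% interval is 2.84 ± 1.960 × 0.19 = [2.4676, 3.2124].
Exponentiate: [e^2.4676, e^3.2124] = [11.79, 24.84].

[11.79, 24.84]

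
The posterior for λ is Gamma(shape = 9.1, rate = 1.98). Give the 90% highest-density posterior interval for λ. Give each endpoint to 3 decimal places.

[2.143, 6.965]

The posterior is unimodal and skewed, so the HPD interval has equal density at both endpoints and is the shortest 90% interval.
Solving f(2.143) = f(6.965) with F(6.965) − F(2.143) = 0.90 gives [2.143, 6.965].
For comparison, the equal-tailed interval is [2.408, 7.355]; the HPD is narrower and shifted toward the mode.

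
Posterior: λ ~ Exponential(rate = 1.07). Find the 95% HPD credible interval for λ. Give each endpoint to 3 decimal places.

[0.000, 2.800]

The exponential density is strictly decreasing on [0, ∞), so the HPD interval is anchored at 0: [0, q] with P(λ ≤ q) = 0.95.
q = −ln(1 − 0.95) / 1.07 = 2.9957 / 1.07 = 2.800.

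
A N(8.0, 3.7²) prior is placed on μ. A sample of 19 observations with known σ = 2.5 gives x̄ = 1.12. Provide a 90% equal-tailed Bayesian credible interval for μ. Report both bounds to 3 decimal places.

Posterior precision = 1/3.7² + 19/2.5² = 0.0730 + 3.0400 = 3.1130, so posterior SD = 0.5668.
Posterior mean = (8.0/3.7² + 19·1.12/2.5²) / 3.1130 = 1.2814.
Interval: 1.2814 ± 1.645 × 0.5668 → [0.349, 2.214].

[0.349, 2.214]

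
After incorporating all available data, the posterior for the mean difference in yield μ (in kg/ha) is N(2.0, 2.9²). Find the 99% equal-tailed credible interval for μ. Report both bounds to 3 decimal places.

[-5.470, 9.470]

The posterior is symmetric, so the 99% equal-tailed interval is μ = 2.0 ± z·2.9 with z = 2.576.
Half-width: 2.576 × 2.9 = 7.470.
2.0 − 7.470 = -5.470; 2.0 + 7.470 = 9.470.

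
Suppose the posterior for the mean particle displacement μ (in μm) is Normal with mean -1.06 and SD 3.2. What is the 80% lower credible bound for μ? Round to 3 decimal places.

Need L with P(μ ≥ L) = 0.80: L = -1.06 − z_{0.2}·3.2.
z = 0.842; L = -1.06 − 0.842 × 3.2 = -3.753.

-3.753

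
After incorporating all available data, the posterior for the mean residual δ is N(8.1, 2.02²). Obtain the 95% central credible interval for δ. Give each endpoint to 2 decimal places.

[4.14, 12.06]

The posterior is symmetric, so the 95% equal-tailed interval is δ = 8.1 ± z·2.02 with z = 1.960.
Half-width: 1.960 × 2.02 = 3.96.
8.1 − 3.96 = 4.14; 8.1 + 3.96 = 12.06.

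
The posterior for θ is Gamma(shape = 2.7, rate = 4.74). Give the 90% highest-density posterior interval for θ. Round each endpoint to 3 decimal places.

The posterior is unimodal and skewed, so the HPD interval has equal density at both endpoints and is the shortest 90% interval.
Solving f(0.066) = f(1.060) with F(1.060) − F(0.066) = 0.90 gives [0.066, 1.060].
For comparison, the equal-tailed interval is [0.141, 1.233]; the HPD is narrower and shifted toward the mode.

[0.066, 1.060]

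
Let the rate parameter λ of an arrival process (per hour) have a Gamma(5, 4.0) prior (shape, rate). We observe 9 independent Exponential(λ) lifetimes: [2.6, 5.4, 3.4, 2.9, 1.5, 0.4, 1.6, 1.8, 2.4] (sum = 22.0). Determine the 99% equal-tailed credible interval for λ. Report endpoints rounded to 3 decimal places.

[0.240, 0.981]

Posterior: Gamma(5+9, 4.0+22.0) = Gamma(14, 26.0) (shape, rate).
Equal-tailed 99% interval: Gamma(14, 26.0) quantiles at 0.005 and 0.995.
Posterior mean ≈ 0.538, SD ≈ 0.144; a Normal approximation gives roughly [0.168, 0.909].
Exact: lower = 0.240; upper = 0.981.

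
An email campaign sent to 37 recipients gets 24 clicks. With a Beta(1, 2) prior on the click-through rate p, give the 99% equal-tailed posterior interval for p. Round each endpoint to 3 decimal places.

Posterior: Beta(1+24, 2+13) = Beta(25, 15).
Equal-tailed 99% interval: the 0.005 and 0.995 quantiles of Beta(25, 15).
Posterior mean ≈ 0.625, SD ≈ 0.076; a Normal approximation gives roughly [0.430, 0.820].
Exact: F⁻¹(0.005) = 0.423; F⁻¹(0.995) = 0.804.

[0.423, 0.804]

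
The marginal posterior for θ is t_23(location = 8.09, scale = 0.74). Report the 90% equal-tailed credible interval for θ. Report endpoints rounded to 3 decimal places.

The t_23 distribution is symmetric; the 90% interval is 8.09 ± t·0.74 with t_{0.95,23} = 1.714.
Half-width: 1.714 × 0.74 = 1.268.
8.09 − 1.268 = 6.822; 8.09 + 1.268 = 9.358.

[6.822, 9.358]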